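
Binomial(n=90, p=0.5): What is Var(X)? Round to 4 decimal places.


Var = n*p*(1-p) = 90 * 0.5 * 0.5 = 22.5

22.5000


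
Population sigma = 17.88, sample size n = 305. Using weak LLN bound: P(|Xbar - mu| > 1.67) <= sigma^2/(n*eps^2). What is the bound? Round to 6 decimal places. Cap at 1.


bound = min(1, sigma^2/(n*eps^2))
sigma^2 = 17.88^2 = 319.6944
n*eps^2 = 305 * 1.67^2 = 305 * 2.7889 = 850.6145
sigma^2/(n*eps^2) = 319.6944 / 850.6145 ≈ 0.37583935

0.375839


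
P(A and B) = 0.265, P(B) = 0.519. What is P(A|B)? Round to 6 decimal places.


P(A|B) = P(A and B) / P(B) = 0.265 / 0.519 = 265/519 ≈ 0.51059730

0.510597


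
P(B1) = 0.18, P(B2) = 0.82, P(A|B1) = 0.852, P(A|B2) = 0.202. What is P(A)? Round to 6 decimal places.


P(A) = P(A|B1)*P(B1) + P(A|B2)*P(B2)
P(A|B1)*P(B1) = 0.852 * 0.18 = 0.15336
P(A|B2)*P(B2) = 0.202 * 0.82 = 0.16564
P(A) = 0.15336 + 0.16564 = 0.319

0.319000


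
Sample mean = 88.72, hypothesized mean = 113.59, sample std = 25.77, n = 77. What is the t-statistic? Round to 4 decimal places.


t = (xbar - mu0) / (s/sqrt(n))
xbar - mu0 = 88.72 - 113.59 = -24.87
sqrt(77) ≈ 8.77496439
s/sqrt(n) = 25.77 / 8.77496439 ≈ 2.93676406
t = -24.87 / 2.93676406 ≈ -8.468505

-8.4685


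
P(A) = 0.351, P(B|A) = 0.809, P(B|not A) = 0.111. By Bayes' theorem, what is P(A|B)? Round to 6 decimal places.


P(A|B) = P(B|A)*P(A) / P(B), P(B) = P(B|A)*P(A) + P(B|not A)*P(not A)
P(B|A)*P(A) = 0.809 * 0.351 = 0.283959
P(B|not A)*P(not A) = 0.111 * 0.649 = 0.072039
P(B) = 0.283959 + 0.072039 = 0.355998
P(A|B) = 0.283959 / 0.355998 ≈ 0.79764212

0.797642


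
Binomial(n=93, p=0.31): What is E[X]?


E[X] = n*p = 93 * 0.31 = 28.83

28.83


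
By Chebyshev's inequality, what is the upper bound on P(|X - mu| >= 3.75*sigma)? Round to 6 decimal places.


P <= 1/k^2
k^2 = 3.75^2 = 14.0625
1/k^2 = 1 / 14.0625 = 16/225 ≈ 0.07111111

0.071111


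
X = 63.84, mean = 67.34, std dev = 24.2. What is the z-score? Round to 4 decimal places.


z = (X - mu) / sigma
X - mu = 63.84 - 67.34 = -3.5
z = -3.5 / 24.2 = -35/242 ≈ -0.144628

-0.1446


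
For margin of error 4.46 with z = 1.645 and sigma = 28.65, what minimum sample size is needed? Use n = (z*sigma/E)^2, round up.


z*sigma/E = 1.645 * 28.65 / 4.46 ≈ 10.567096
(z*sigma/E)^2 ≈ 111.663527
round up: n = 112

112


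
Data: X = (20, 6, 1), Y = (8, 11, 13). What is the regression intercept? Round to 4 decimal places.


a = ybar - b*xbar, where b = sum((xi-xbar)(yi-ybar)) / sum((xi-xbar)^2)
n = 3, xbar = 27/3 = 9, ybar = 32/3 ≈ 10.666667
Sxy = sum((xi-xbar)(yi-ybar)) = -49
Sxx = sum((xi-xbar)^2) = 194
b = Sxy / Sxx = -49/194 ≈ -0.252577
a = 10.666667 - (-0.252577) * 9 = 7531/582 ≈ 12.939863

12.9399


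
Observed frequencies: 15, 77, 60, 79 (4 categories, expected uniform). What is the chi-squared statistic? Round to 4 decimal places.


chi2 = sum((O-E)^2/E), E = total/4
total = 231, E = 231/4 = 57.75
(15 - 57.75)^2 / 57.75 = 1827.5625 / 57.75 = 9747/308 ≈ 31.646104
(77 - 57.75)^2 / 57.75 = 370.5625 / 57.75 = 77/12 ≈ 6.416667
(60 - 57.75)^2 / 57.75 = 5.0625 / 57.75 = 27/308 ≈ 0.087662
(79 - 57.75)^2 / 57.75 = 451.5625 / 57.75 = 7225/924 ≈ 7.819264
chi2 = 1517/33 ≈ 45.969697

45.9697


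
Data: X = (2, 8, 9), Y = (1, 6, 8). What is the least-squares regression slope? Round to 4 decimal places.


b = sum((xi-xbar)(yi-ybar)) / sum((xi-xbar)^2)
n = 3, xbar = 19/3 ≈ 6.333333, ybar = 15/3 = 5
Sxy = sum((xi-xbar)(yi-ybar)) = 27
Sxx = sum((xi-xbar)^2) = 86/3 ≈ 28.666667
b = Sxy / Sxx = 81/86 ≈ 0.941860

0.9419


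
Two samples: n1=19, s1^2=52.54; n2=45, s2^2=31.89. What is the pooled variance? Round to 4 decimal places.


sp^2 = ((n1-1)*s1^2 + (n2-1)*s2^2)/(n1+n2-2)
(n1-1)*s1^2 = 18 * 52.54 = 945.72
(n2-1)*s2^2 = 44 * 31.89 = 1403.16
numerator = 945.72 + 1403.16 = 2348.88
n1+n2-2 = 62
sp^2 = 2348.88 / 62 = 29361/775 ≈ 37.885161

37.8852


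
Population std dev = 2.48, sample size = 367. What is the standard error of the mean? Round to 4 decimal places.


SE = sigma / sqrt(n)
sqrt(367) ≈ 19.157244
SE = 2.48 / 19.157244 ≈ 0.129455

0.1295


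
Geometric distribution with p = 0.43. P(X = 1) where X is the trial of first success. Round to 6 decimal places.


P = (1-p)^(k-1) * p
(1-p)^(k-1) = 0.57^0 = 1
P = 1 * 0.43 = 0.43

0.430000


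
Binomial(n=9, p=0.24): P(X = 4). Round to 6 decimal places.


P = C(n,k) * p^k * (1-p)^(n-k)
C(9,4) = 126
p^k = 0.24^4 = 0.00331776
(1-p)^(n-k) = 0.76^5 ≈ 0.2535525
P = 126 * 0.00331776 * 0.2535525 ≈ 0.105995

0.105995


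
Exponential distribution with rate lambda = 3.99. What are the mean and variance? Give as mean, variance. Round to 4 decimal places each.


mean = 1/lam, var = 1/lam^2
mean = 1 / 3.99 = 100/399 ≈ 0.250627
lam^2 = 3.99^2 = 15.9201
var = 1 / 15.9201 ≈ 0.062814

0.2506, 0.0628


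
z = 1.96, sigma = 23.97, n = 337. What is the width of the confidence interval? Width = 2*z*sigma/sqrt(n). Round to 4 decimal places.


width = 2*z*sigma/sqrt(n)
2*z*sigma = 2 * 1.96 * 23.97 = 93.9624
sqrt(337) ≈ 18.357560
width = 93.9624 / 18.357560 ≈ 5.118458

5.1185


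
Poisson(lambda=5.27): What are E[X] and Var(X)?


E[X] = Var(X) = lambda = 5.27

5.27, 5.27


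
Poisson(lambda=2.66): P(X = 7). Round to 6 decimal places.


P = e^(-lam) * lam^k / k!
e^(-2.66) ≈ 0.06994822
lam^k = 2.66^7 ≈ 942.261521
k! = 7! = 5040
P = 0.06994822 * 942.261521 / 5040 ≈ 0.013077

0.013077


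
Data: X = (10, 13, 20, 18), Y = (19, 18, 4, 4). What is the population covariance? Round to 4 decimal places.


Cov = (1/n)*sum((xi-xbar)(yi-ybar))
n = 4, xbar = 61/4 = 15.25, ybar = 45/4 = 11.25
sum((xi-xbar)(yi-ybar)) = -110.25
Cov = -110.25 / 4 = -27.5625

-27.5625


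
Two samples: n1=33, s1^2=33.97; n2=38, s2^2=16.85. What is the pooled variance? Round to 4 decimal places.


sp^2 = ((n1-1)*s1^2 + (n2-1)*s2^2)/(n1+n2-2)
(n1-1)*s1^2 = 32 * 33.97 = 1087.04
(n2-1)*s2^2 = 37 * 16.85 = 623.45
numerator = 1087.04 + 623.45 = 1710.49
n1+n2-2 = 69
sp^2 = 1710.49 / 69 = 171049/6900 ≈ 24.789710

24.7897


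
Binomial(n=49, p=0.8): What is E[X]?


E[X] = n*p = 49 * 0.8 = 39.2

39.2


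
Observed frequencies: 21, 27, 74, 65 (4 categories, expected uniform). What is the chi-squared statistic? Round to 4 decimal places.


chi2 = sum((O-E)^2/E), E = total/4
total = 187, E = 187/4 = 46.75
(21 - 46.75)^2 / 46.75 = 663.0625 / 46.75 = 10609/748 ≈ 14.183155
(27 - 46.75)^2 / 46.75 = 390.0625 / 46.75 = 6241/748 ≈ 8.343583
(74 - 46.75)^2 / 46.75 = 742.5625 / 46.75 = 11881/748 ≈ 15.883690
(65 - 46.75)^2 / 46.75 = 333.0625 / 46.75 = 5329/748 ≈ 7.124332
chi2 = 8515/187 ≈ 45.534759

45.5348


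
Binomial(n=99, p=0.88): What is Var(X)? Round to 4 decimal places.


Var = n*p*(1-p) = 99 * 0.88 * 0.12 = 10.4544

10.4544


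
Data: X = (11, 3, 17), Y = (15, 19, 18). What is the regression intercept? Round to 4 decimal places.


a = ybar - b*xbar, where b = sum((xi-xbar)(yi-ybar)) / sum((xi-xbar)^2)
n = 3, xbar = 31/3 ≈ 10.333333, ybar = 52/3 ≈ 17.333333
Sxy = sum((xi-xbar)(yi-ybar)) = -28/3 ≈ -9.333333
Sxx = sum((xi-xbar)^2) = 296/3 ≈ 98.666667
b = Sxy / Sxx = -7/74 ≈ -0.094595
a = 17.333333 - (-0.094595) * 10.333333 = 1355/74 ≈ 18.310811

18.3108


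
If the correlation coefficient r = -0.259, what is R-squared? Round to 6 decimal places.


R^2 = r^2 = (-0.259)^2 = 0.067081

0.067081


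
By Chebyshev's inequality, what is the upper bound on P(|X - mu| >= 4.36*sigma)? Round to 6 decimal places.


P <= 1/k^2
k^2 = 4.36^2 = 19.0096
1/k^2 = 1 / 19.0096 ≈ 0.05260500

0.052605


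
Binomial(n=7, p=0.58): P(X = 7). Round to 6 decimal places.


P = C(n,k) * p^k * (1-p)^(n-k)
C(7,7) = 1
p^k = 0.58^7 ≈ 0.02207984
(1-p)^(n-k) = 0.42^0 = 1
P = 1 * 0.02207984 * 1 ≈ 0.022080

0.022080


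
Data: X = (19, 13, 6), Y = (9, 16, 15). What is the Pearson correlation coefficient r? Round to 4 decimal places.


r = sum((xi-xbar)(yi-ybar)) / sqrt(sum((xi-xbar)^2) * sum((yi-ybar)^2))
n = 3, xbar = 38/3 ≈ 12.666667, ybar = 40/3 ≈ 13.333333
Sxy = sum((xi-xbar)(yi-ybar)) = -113/3 ≈ -37.666667
Sxx = sum((xi-xbar)^2) = 254/3 ≈ 84.666667
Syy = sum((yi-ybar)^2) = 86/3 ≈ 28.666667
sqrt(Sxx*Syy) ≈ 49.265719
r = Sxy / sqrt(Sxx*Syy) = -37.666667 / 49.265719 ≈ -0.764561

-0.7646


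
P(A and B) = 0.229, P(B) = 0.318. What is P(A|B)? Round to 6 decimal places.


P(A|B) = P(A and B) / P(B) = 0.229 / 0.318 = 229/318 ≈ 0.72012579

0.720126


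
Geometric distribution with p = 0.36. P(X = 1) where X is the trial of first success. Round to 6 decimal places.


P = (1-p)^(k-1) * p
(1-p)^(k-1) = 0.64^0 = 1
P = 1 * 0.36 = 0.36

0.360000


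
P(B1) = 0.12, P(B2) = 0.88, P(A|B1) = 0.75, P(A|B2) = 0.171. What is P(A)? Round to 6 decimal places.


P(A) = P(A|B1)*P(B1) + P(A|B2)*P(B2)
P(A|B1)*P(B1) = 0.75 * 0.12 = 0.09
P(A|B2)*P(B2) = 0.171 * 0.88 = 0.15048
P(A) = 0.09 + 0.15048 = 0.24048

0.240480


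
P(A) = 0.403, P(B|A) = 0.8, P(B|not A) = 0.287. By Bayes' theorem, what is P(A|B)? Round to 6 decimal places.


P(A|B) = P(B|A)*P(A) / P(B), P(B) = P(B|A)*P(A) + P(B|not A)*P(not A)
P(B|A)*P(A) = 0.8 * 0.403 = 0.3224
P(B|not A)*P(not A) = 0.287 * 0.597 = 0.171339
P(B) = 0.3224 + 0.171339 = 0.493739
P(A|B) = 0.3224 / 0.493739 ≈ 0.65297657

0.652977


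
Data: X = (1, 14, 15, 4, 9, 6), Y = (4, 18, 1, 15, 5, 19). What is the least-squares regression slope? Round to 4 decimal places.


b = sum((xi-xbar)(yi-ybar)) / sum((xi-xbar)^2)
n = 6, xbar = 49/6 ≈ 8.166667, ybar = 62/6 = 31/3 ≈ 10.333333
Sxy = sum((xi-xbar)(yi-ybar)) = -49/3 ≈ -16.333333
Sxx = sum((xi-xbar)^2) = 929/6 ≈ 154.833333
b = Sxy / Sxx = -98/929 ≈ -0.105490

-0.1055


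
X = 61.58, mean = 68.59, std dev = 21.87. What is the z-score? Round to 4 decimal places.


z = (X - mu) / sigma
X - mu = 61.58 - 68.59 = -7.01
z = -7.01 / 21.87 = -701/2187 ≈ -0.320530

-0.3205


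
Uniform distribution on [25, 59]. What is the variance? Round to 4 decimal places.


Var = (b-a)^2 / 12
(b-a)^2 = (59 - 25)^2 = 1156
Var = 1156/12 ≈ 96.333333

96.3333


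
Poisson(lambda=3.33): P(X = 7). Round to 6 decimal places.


P = e^(-lam) * lam^k / k!
e^(-3.33) ≈ 0.03579311
lam^k = 3.33^7 ≈ 4540.562254
k! = 7! = 5040
P = 0.03579311 * 4540.562254 / 5040 ≈ 0.032246

0.032246


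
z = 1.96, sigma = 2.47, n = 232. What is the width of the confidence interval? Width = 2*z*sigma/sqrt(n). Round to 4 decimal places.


width = 2*z*sigma/sqrt(n)
2*z*sigma = 2 * 1.96 * 2.47 = 9.6824
sqrt(232) ≈ 15.231546
width = 9.6824 / 15.231546 ≈ 0.635681

0.6357


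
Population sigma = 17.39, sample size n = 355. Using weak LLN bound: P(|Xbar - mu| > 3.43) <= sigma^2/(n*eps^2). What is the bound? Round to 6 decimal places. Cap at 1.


bound = min(1, sigma^2/(n*eps^2))
sigma^2 = 17.39^2 = 302.4121
n*eps^2 = 355 * 3.43^2 = 355 * 11.7649 = 4176.5395
sigma^2/(n*eps^2) = 302.4121 / 4176.5395 ≈ 0.07240734

0.072407


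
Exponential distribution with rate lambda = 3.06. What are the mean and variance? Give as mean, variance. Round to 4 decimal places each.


mean = 1/lam, var = 1/lam^2
mean = 1 / 3.06 = 50/153 ≈ 0.326797
lam^2 = 3.06^2 = 9.3636
var = 1 / 9.3636 ≈ 0.106797

0.3268, 0.1068


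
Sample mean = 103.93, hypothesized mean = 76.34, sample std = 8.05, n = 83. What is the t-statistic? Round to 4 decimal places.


t = (xbar - mu0) / (s/sqrt(n))
xbar - mu0 = 103.93 - 76.34 = 27.59
sqrt(83) ≈ 9.11043358
s/sqrt(n) = 8.05 / 9.11043358 ≈ 0.88360229
t = 27.59 / 0.88360229 ≈ 31.224455

31.2245


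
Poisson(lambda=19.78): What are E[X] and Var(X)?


E[X] = Var(X) = lambda = 19.78

19.78, 19.78


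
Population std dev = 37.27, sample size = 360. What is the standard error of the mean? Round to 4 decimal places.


SE = sigma / sqrt(n)
sqrt(360) ≈ 18.973666
SE = 37.27 / 18.973666 ≈ 1.964301

1.9643


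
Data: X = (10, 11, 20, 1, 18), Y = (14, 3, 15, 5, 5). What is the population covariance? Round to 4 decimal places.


Cov = (1/n)*sum((xi-xbar)(yi-ybar))
n = 5, xbar = 60/5 = 12, ybar = 42/5 = 8.4
sum((xi-xbar)(yi-ybar)) = 64
Cov = 64 / 5 = 12.8

12.8000


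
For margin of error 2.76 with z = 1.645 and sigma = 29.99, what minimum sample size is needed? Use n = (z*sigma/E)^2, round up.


z*sigma/E = 1.645 * 29.99 / 2.76 ≈ 17.874475
(z*sigma/E)^2 ≈ 319.496844
round up: n = 320

320


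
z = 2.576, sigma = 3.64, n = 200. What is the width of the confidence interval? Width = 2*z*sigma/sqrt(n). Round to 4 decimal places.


width = 2*z*sigma/sqrt(n)
2*z*sigma = 2 * 2.576 * 3.64 = 18.75328
sqrt(200) ≈ 14.142136
width = 18.75328 / 14.142136 ≈ 1.326057

1.3261


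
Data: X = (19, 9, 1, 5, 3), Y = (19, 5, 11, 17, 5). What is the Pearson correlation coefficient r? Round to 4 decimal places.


r = sum((xi-xbar)(yi-ybar)) / sqrt(sum((xi-xbar)^2) * sum((yi-ybar)^2))
n = 5, xbar = 37/5 = 7.4, ybar = 57/5 = 11.4
Sxy = sum((xi-xbar)(yi-ybar)) = 95.2
Sxx = sum((xi-xbar)^2) = 203.2
Syy = sum((yi-ybar)^2) = 171.2
sqrt(Sxx*Syy) ≈ 186.514986
r = Sxy / sqrt(Sxx*Syy) = 95.2 / 186.514986 ≈ 0.510415

0.5104


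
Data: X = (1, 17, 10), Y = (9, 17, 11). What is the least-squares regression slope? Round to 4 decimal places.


b = sum((xi-xbar)(yi-ybar)) / sum((xi-xbar)^2)
n = 3, xbar = 28/3 ≈ 9.333333, ybar = 37/3 ≈ 12.333333
Sxy = sum((xi-xbar)(yi-ybar)) = 188/3 ≈ 62.666667
Sxx = sum((xi-xbar)^2) = 386/3 ≈ 128.666667
b = Sxy / Sxx = 94/193 ≈ 0.487047

0.4870


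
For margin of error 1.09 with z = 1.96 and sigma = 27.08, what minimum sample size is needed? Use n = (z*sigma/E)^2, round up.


z*sigma/E = 1.96 * 27.08 / 1.09 = 132692/2725 ≈ 48.694312
(z*sigma/E)^2 ≈ 2371.136014
round up: n = 2372

2372


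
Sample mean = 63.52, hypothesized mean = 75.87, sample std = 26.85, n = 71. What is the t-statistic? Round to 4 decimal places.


t = (xbar - mu0) / (s/sqrt(n))
xbar - mu0 = 63.52 - 75.87 = -12.35
sqrt(71) ≈ 8.42614977
s/sqrt(n) = 26.85 / 8.42614977 ≈ 3.18650875
t = -12.35 / 3.18650875 ≈ -3.875715

-3.8757


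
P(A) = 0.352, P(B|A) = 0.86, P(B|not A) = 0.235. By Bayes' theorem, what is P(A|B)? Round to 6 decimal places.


P(A|B) = P(B|A)*P(A) / P(B), P(B) = P(B|A)*P(A) + P(B|not A)*P(not A)
P(B|A)*P(A) = 0.86 * 0.352 = 0.30272
P(B|not A)*P(not A) = 0.235 * 0.648 = 0.15228
P(B) = 0.30272 + 0.15228 = 0.455
P(A|B) = 0.30272 / 0.455 ≈ 0.66531868

0.665319


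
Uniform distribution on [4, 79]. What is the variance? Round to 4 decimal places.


Var = (b-a)^2 / 12
(b-a)^2 = (79 - 4)^2 = 5625
Var = 5625/12 = 468.75

468.7500


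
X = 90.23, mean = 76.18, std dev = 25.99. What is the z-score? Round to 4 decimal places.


z = (X - mu) / sigma
X - mu = 90.23 - 76.18 = 14.05
z = 14.05 / 25.99 = 1405/2599 ≈ 0.540593

0.5406


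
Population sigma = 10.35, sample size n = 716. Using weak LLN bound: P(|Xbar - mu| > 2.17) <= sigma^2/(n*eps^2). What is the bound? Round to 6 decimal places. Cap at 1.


bound = min(1, sigma^2/(n*eps^2))
sigma^2 = 10.35^2 = 107.1225
n*eps^2 = 716 * 2.17^2 = 716 * 4.7089 = 3371.5724
sigma^2/(n*eps^2) = 107.1225 / 3371.5724 ≈ 0.03177227

0.031772


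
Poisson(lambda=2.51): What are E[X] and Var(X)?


E[X] = Var(X) = lambda = 2.51

2.51, 2.51


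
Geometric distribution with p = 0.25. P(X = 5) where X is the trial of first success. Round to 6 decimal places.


P = (1-p)^(k-1) * p
(1-p)^(k-1) = 0.75^4 = 81/256 ≈ 0.3164063
P = 0.3164063 * 0.25 = 81/1024 ≈ 0.07910156

0.079102


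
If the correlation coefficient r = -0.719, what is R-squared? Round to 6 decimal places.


R^2 = r^2 = (-0.719)^2 = 0.516961

0.516961


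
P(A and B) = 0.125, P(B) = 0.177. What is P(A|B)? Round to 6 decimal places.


P(A|B) = P(A and B) / P(B) = 0.125 / 0.177 = 125/177 ≈ 0.70621469

0.706215


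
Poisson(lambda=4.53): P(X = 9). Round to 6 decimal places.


P = e^(-lam) * lam^k / k!
e^(-4.53) ≈ 0.01078068
lam^k = 4.53^9 ≈ 803311.192692
k! = 9! = 362880
P = 0.01078068 * 803311.192692 / 362880 ≈ 0.023865

0.023865


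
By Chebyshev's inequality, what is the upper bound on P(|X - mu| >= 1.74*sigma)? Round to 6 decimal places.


P <= 1/k^2
k^2 = 1.74^2 = 3.0276
1/k^2 = 1 / 3.0276 = 2500/7569 ≈ 0.33029462

0.330295


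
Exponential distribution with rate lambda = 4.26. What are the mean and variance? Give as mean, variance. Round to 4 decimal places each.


mean = 1/lam, var = 1/lam^2
mean = 1 / 4.26 = 50/213 ≈ 0.234742
lam^2 = 4.26^2 = 18.1476
var = 1 / 18.1476 ≈ 0.055104

0.2347, 0.0551


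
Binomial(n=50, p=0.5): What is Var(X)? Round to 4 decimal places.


Var = n*p*(1-p) = 50 * 0.5 * 0.5 = 12.5

12.5000


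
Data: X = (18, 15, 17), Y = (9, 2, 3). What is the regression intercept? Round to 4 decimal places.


a = ybar - b*xbar, where b = sum((xi-xbar)(yi-ybar)) / sum((xi-xbar)^2)
n = 3, xbar = 50/3 ≈ 16.666667, ybar = 14/3 ≈ 4.666667
Sxy = sum((xi-xbar)(yi-ybar)) = 29/3 ≈ 9.666667
Sxx = sum((xi-xbar)^2) = 14/3 ≈ 4.666667
b = Sxy / Sxx = 29/14 ≈ 2.071429
a = 4.666667 - 2.071429 * 16.666667 = -209/7 ≈ -29.857143

-29.8571


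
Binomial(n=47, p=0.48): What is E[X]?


E[X] = n*p = 47 * 0.48 = 22.56

22.56


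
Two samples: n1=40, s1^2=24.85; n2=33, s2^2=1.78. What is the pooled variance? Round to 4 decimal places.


sp^2 = ((n1-1)*s1^2 + (n2-1)*s2^2)/(n1+n2-2)
(n1-1)*s1^2 = 39 * 24.85 = 969.15
(n2-1)*s2^2 = 32 * 1.78 = 56.96
numerator = 969.15 + 56.96 = 1026.11
n1+n2-2 = 71
sp^2 = 1026.11 / 71 = 102611/7100 ≈ 14.452254

14.4523


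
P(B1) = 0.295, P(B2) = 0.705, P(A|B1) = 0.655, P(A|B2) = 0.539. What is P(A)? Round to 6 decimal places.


P(A) = P(A|B1)*P(B1) + P(A|B2)*P(B2)
P(A|B1)*P(B1) = 0.655 * 0.295 = 0.193225
P(A|B2)*P(B2) = 0.539 * 0.705 = 0.379995
P(A) = 0.193225 + 0.379995 = 0.57322

0.573220


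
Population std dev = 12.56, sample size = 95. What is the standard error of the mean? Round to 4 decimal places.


SE = sigma / sqrt(n)
sqrt(95) ≈ 9.746794
SE = 12.56 / 9.746794 ≈ 1.288629

1.2886


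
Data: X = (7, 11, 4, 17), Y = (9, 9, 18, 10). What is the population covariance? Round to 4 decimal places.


Cov = (1/n)*sum((xi-xbar)(yi-ybar))
n = 4, xbar = 39/4 = 9.75, ybar = 46/4 = 11.5
sum((xi-xbar)(yi-ybar)) = -44.5
Cov = -44.5 / 4 = -11.125

-11.1250


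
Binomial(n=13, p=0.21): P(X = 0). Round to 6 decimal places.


P = C(n,k) * p^k * (1-p)^(n-k)
C(13,0) = 1
p^k = 0.21^0 = 1
(1-p)^(n-k) = 0.79^13 ≈ 0.04668229
P = 1 * 1 * 0.04668229 ≈ 0.046682

0.046682


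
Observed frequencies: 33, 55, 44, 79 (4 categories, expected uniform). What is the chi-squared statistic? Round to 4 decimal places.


chi2 = sum((O-E)^2/E), E = total/4
total = 211, E = 211/4 = 52.75
(33 - 52.75)^2 / 52.75 = 390.0625 / 52.75 = 6241/844 ≈ 7.394550
(55 - 52.75)^2 / 52.75 = 5.0625 / 52.75 = 81/844 ≈ 0.095972
(44 - 52.75)^2 / 52.75 = 76.5625 / 52.75 = 1225/844 ≈ 1.451422
(79 - 52.75)^2 / 52.75 = 689.0625 / 52.75 = 11025/844 ≈ 13.062796
chi2 = 4643/211 ≈ 22.004739

22.0047


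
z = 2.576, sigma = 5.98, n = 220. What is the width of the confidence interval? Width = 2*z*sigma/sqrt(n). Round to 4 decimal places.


width = 2*z*sigma/sqrt(n)
2*z*sigma = 2 * 2.576 * 5.98 = 30.80896
sqrt(220) ≈ 14.832397
width = 30.80896 / 14.832397 ≈ 2.077140

2.0771


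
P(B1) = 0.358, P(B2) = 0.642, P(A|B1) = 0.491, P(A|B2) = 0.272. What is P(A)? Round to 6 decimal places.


P(A) = P(A|B1)*P(B1) + P(A|B2)*P(B2)
P(A|B1)*P(B1) = 0.491 * 0.358 = 0.175778
P(A|B2)*P(B2) = 0.272 * 0.642 = 0.174624
P(A) = 0.175778 + 0.174624 = 0.350402

0.350402


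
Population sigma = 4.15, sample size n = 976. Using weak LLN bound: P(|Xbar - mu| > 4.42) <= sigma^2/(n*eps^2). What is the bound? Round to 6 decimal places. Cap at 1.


bound = min(1, sigma^2/(n*eps^2))
sigma^2 = 4.15^2 = 17.2225
n*eps^2 = 976 * 4.42^2 = 976 * 19.5364 = 19067.5264
sigma^2/(n*eps^2) = 17.2225 / 19067.5264 ≈ 0.00090324

0.000903


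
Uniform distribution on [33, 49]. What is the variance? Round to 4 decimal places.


Var = (b-a)^2 / 12
(b-a)^2 = (49 - 33)^2 = 256
Var = 256/12 ≈ 21.333333

21.3333


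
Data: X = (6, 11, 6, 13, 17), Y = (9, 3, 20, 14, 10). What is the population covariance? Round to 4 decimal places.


Cov = (1/n)*sum((xi-xbar)(yi-ybar))
n = 5, xbar = 53/5 = 10.6, ybar = 56/5 = 11.2
sum((xi-xbar)(yi-ybar)) = -34.6
Cov = -34.6 / 5 = -6.92

-6.9200


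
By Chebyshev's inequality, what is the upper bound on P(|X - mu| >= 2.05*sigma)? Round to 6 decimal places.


P <= 1/k^2
k^2 = 2.05^2 = 4.2025
1/k^2 = 1 / 4.2025 = 400/1681 ≈ 0.23795360

0.237954


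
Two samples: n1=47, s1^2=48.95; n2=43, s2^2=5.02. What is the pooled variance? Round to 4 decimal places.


sp^2 = ((n1-1)*s1^2 + (n2-1)*s2^2)/(n1+n2-2)
(n1-1)*s1^2 = 46 * 48.95 = 2251.7
(n2-1)*s2^2 = 42 * 5.02 = 210.84
numerator = 2251.7 + 210.84 = 2462.54
n1+n2-2 = 88
sp^2 = 2462.54 / 88 = 123127/4400 ≈ 27.983409

27.9834


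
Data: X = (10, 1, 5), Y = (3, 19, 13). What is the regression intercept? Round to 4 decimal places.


a = ybar - b*xbar, where b = sum((xi-xbar)(yi-ybar)) / sum((xi-xbar)^2)
n = 3, xbar = 16/3 ≈ 5.333333, ybar = 35/3 ≈ 11.666667
Sxy = sum((xi-xbar)(yi-ybar)) = -218/3 ≈ -72.666667
Sxx = sum((xi-xbar)^2) = 122/3 ≈ 40.666667
b = Sxy / Sxx = -109/61 ≈ -1.786885
a = 11.666667 - (-1.786885) * 5.333333 = 1293/61 ≈ 21.196721

21.1967


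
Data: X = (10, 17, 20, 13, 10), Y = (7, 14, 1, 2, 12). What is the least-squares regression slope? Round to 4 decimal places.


b = sum((xi-xbar)(yi-ybar)) / sum((xi-xbar)^2)
n = 5, xbar = 70/5 = 14, ybar = 36/5 = 7.2
Sxy = sum((xi-xbar)(yi-ybar)) = -30
Sxx = sum((xi-xbar)^2) = 78
b = Sxy / Sxx = -5/13 ≈ -0.384615

-0.3846


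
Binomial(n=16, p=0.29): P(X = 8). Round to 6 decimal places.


P = C(n,k) * p^k * (1-p)^(n-k)
C(16,8) = 12870
p^k = 0.29^8 ≈ 0.00005002464
(1-p)^(n-k) = 0.71^8 ≈ 0.06457535
P = 12870 * 0.00005002464 * 0.06457535 ≈ 0.041575

0.041575


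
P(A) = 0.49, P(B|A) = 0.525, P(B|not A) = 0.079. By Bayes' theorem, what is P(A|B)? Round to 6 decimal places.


P(A|B) = P(B|A)*P(A) / P(B), P(B) = P(B|A)*P(A) + P(B|not A)*P(not A)
P(B|A)*P(A) = 0.525 * 0.49 = 0.25725
P(B|not A)*P(not A) = 0.079 * 0.51 = 0.04029
P(B) = 0.25725 + 0.04029 = 0.29754
P(A|B) = 0.25725 / 0.29754 = 8575/9918 ≈ 0.86458964

0.864590


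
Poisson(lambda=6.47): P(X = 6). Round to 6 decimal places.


P = e^(-lam) * lam^k / k!
e^(-6.47) ≈ 0.001549226
lam^k = 6.47^6 ≈ 73354.318059
k! = 6! = 720
P = 0.001549226 * 73354.318059 / 720 ≈ 0.157837

0.157837


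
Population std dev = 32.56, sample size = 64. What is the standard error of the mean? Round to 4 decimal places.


SE = sigma / sqrt(n)
sqrt(64) = 8
SE = 32.56 / 8 = 4.07

4.0700


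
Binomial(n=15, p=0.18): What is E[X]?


E[X] = n*p = 15 * 0.18 = 2.7

2.7


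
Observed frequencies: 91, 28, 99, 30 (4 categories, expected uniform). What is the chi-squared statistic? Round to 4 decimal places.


chi2 = sum((O-E)^2/E), E = total/4
total = 248, E = 248/4 = 62
(91 - 62)^2 / 62 = 841 / 62 = 841/62 ≈ 13.564516
(28 - 62)^2 / 62 = 1156 / 62 = 578/31 ≈ 18.645161
(99 - 62)^2 / 62 = 1369 / 62 = 1369/62 ≈ 22.080645
(30 - 62)^2 / 62 = 1024 / 62 = 512/31 ≈ 16.516129
chi2 = 2195/31 ≈ 70.806452

70.8065


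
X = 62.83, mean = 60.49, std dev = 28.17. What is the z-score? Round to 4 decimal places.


z = (X - mu) / sigma
X - mu = 62.83 - 60.49 = 2.34
z = 2.34 / 28.17 = 26/313 ≈ 0.083067

0.0831


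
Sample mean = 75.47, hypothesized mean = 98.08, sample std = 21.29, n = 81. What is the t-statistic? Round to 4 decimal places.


t = (xbar - mu0) / (s/sqrt(n))
xbar - mu0 = 75.47 - 98.08 = -22.61
sqrt(81) = 9
s/sqrt(n) = 21.29 / 9 = 2129/900 ≈ 2.36555556
t = -22.61 / 2.36555556 = -20349/2129 ≈ -9.558008

-9.5580


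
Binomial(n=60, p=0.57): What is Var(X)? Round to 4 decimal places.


Var = n*p*(1-p) = 60 * 0.57 * 0.43 = 14.706

14.7060


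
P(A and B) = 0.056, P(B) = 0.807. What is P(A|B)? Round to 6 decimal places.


P(A|B) = P(A and B) / P(B) = 0.056 / 0.807 = 56/807 ≈ 0.06939281

0.069393


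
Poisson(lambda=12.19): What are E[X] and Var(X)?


E[X] = Var(X) = lambda = 12.19

12.19, 12.19


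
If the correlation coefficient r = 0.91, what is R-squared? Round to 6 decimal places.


R^2 = r^2 = (0.91)^2 = 0.8281

0.828100


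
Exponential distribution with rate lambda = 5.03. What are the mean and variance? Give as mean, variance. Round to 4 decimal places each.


mean = 1/lam, var = 1/lam^2
mean = 1 / 5.03 = 100/503 ≈ 0.198807
lam^2 = 5.03^2 = 25.3009
var = 1 / 25.3009 ≈ 0.039524

0.1988, 0.0395


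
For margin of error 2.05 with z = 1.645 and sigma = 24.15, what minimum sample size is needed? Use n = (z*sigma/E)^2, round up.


z*sigma/E = 1.645 * 24.15 / 2.05 = 158907/8200 ≈ 19.378902
(z*sigma/E)^2 ≈ 375.541860
round up: n = 376

376


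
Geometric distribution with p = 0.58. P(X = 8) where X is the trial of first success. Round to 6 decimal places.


P = (1-p)^(k-1) * p
(1-p)^(k-1) = 0.42^7 ≈ 0.002305393
P = 0.002305393 * 0.58 ≈ 0.001337128

0.001337


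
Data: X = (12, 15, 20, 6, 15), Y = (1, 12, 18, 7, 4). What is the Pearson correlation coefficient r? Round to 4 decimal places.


r = sum((xi-xbar)(yi-ybar)) / sqrt(sum((xi-xbar)^2) * sum((yi-ybar)^2))
n = 5, xbar = 68/5 = 13.6, ybar = 42/5 = 8.4
Sxy = sum((xi-xbar)(yi-ybar)) = 82.8
Sxx = sum((xi-xbar)^2) = 105.2
Syy = sum((yi-ybar)^2) = 181.2
sqrt(Sxx*Syy) ≈ 138.066071
r = Sxy / sqrt(Sxx*Syy) = 82.8 / 138.066071 ≈ 0.599713

0.5997


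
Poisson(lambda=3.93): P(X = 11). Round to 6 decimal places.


P = e^(-lam) * lam^k / k!
e^(-3.93) ≈ 0.01964367
lam^k = 3.93^11 ≈ 3453965.967920
k! = 11! = 39916800
P = 0.01964367 * 3453965.967920 / 39916800 ≈ 0.001700

0.001700


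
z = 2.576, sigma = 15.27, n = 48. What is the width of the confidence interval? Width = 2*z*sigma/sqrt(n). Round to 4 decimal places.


width = 2*z*sigma/sqrt(n)
2*z*sigma = 2 * 2.576 * 15.27 = 78.67104
sqrt(48) ≈ 6.928203
width = 78.67104 / 6.928203 ≈ 11.355187

11.3552


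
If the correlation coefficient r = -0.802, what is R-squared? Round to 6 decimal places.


R^2 = r^2 = (-0.802)^2 = 0.643204

0.643204


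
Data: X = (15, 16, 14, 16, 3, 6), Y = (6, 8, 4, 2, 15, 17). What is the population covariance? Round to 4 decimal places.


Cov = (1/n)*sum((xi-xbar)(yi-ybar))
n = 6, xbar = 70/6 = 35/3 ≈ 11.666667, ybar = 52/6 = 26/3 ≈ 8.666667
sum((xi-xbar)(yi-ybar)) = -461/3 ≈ -153.666667
Cov = -153.666667 / 6 = -461/18 ≈ -25.611111

-25.6111


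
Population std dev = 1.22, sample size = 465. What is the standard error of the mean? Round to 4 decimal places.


SE = sigma / sqrt(n)
sqrt(465) ≈ 21.563859
SE = 1.22 / 21.563859 ≈ 0.056576

0.0566


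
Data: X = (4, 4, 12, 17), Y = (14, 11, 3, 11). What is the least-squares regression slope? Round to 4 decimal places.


b = sum((xi-xbar)(yi-ybar)) / sum((xi-xbar)^2)
n = 4, xbar = 37/4 = 9.25, ybar = 39/4 = 9.75
Sxy = sum((xi-xbar)(yi-ybar)) = -37.75
Sxx = sum((xi-xbar)^2) = 122.75
b = Sxy / Sxx = -151/491 ≈ -0.307536

-0.3075


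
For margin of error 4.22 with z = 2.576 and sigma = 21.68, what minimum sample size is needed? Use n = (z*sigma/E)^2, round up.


z*sigma/E = 2.576 * 21.68 / 4.22 ≈ 13.234047
(z*sigma/E)^2 ≈ 175.140010
round up: n = 176

176


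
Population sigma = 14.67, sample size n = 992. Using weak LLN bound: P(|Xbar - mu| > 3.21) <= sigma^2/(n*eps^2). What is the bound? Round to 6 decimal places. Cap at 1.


bound = min(1, sigma^2/(n*eps^2))
sigma^2 = 14.67^2 = 215.2089
n*eps^2 = 992 * 3.21^2 = 992 * 10.3041 = 10221.6672
sigma^2/(n*eps^2) = 215.2089 / 10221.6672 ≈ 0.02105419

0.021054


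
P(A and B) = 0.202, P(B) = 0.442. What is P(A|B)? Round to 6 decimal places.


P(A|B) = P(A and B) / P(B) = 0.202 / 0.442 = 101/221 ≈ 0.45701357

0.457014


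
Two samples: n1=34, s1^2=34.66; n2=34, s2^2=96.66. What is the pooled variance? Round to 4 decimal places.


sp^2 = ((n1-1)*s1^2 + (n2-1)*s2^2)/(n1+n2-2)
(n1-1)*s1^2 = 33 * 34.66 = 1143.78
(n2-1)*s2^2 = 33 * 96.66 = 3189.78
numerator = 1143.78 + 3189.78 = 4333.56
n1+n2-2 = 66
sp^2 = 4333.56 / 66 = 65.66

65.6600


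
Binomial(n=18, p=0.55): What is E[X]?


E[X] = n*p = 18 * 0.55 = 9.9

9.9


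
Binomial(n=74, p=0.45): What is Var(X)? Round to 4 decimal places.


Var = n*p*(1-p) = 74 * 0.45 * 0.55 = 18.315

18.3150


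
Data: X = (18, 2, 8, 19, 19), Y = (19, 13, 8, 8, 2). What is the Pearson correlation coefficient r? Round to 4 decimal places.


r = sum((xi-xbar)(yi-ybar)) / sqrt(sum((xi-xbar)^2) * sum((yi-ybar)^2))
n = 5, xbar = 66/5 = 13.2, ybar = 50/5 = 10
Sxy = sum((xi-xbar)(yi-ybar)) = -38
Sxx = sum((xi-xbar)^2) = 242.8
Syy = sum((yi-ybar)^2) = 162
sqrt(Sxx*Syy) ≈ 198.327003
r = Sxy / sqrt(Sxx*Syy) = -38 / 198.327003 ≈ -0.191603

-0.1916


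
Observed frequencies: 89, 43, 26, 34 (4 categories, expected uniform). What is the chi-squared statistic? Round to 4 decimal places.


chi2 = sum((O-E)^2/E), E = total/4
total = 192, E = 192/4 = 48
(89 - 48)^2 / 48 = 1681 / 48 = 1681/48 ≈ 35.020833
(43 - 48)^2 / 48 = 25 / 48 = 25/48 ≈ 0.520833
(26 - 48)^2 / 48 = 484 / 48 = 121/12 ≈ 10.083333
(34 - 48)^2 / 48 = 196 / 48 = 49/12 ≈ 4.083333
chi2 = 1193/24 ≈ 49.708333

49.7083


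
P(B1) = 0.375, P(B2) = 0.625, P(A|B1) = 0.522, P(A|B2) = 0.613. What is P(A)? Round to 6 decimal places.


P(A) = P(A|B1)*P(B1) + P(A|B2)*P(B2)
P(A|B1)*P(B1) = 0.522 * 0.375 = 0.19575
P(A|B2)*P(B2) = 0.613 * 0.625 = 0.383125
P(A) = 0.19575 + 0.383125 = 0.578875

0.578875


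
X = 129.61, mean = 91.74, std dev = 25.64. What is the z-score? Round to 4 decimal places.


z = (X - mu) / sigma
X - mu = 129.61 - 91.74 = 37.87
z = 37.87 / 25.64 = 3787/2564 ≈ 1.476989

1.4770


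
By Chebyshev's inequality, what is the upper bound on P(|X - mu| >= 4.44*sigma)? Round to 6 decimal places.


P <= 1/k^2
k^2 = 4.44^2 = 19.7136
1/k^2 = 1 / 19.7136 ≈ 0.05072640

0.050726


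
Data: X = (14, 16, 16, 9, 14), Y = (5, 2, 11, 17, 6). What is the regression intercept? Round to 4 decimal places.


a = ybar - b*xbar, where b = sum((xi-xbar)(yi-ybar)) / sum((xi-xbar)^2)
n = 5, xbar = 69/5 = 13.8, ybar = 41/5 = 8.2
Sxy = sum((xi-xbar)(yi-ybar)) = -50.8
Sxx = sum((xi-xbar)^2) = 32.8
b = Sxy / Sxx = -127/82 ≈ -1.548780
a = 8.2 - (-1.548780) * 13.8 = 2425/82 ≈ 29.573171

29.5732


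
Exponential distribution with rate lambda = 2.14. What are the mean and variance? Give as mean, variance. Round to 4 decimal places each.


mean = 1/lam, var = 1/lam^2
mean = 1 / 2.14 = 50/107 ≈ 0.467290
lam^2 = 2.14^2 = 4.5796
var = 1 / 4.5796 ≈ 0.218360

0.4673, 0.2184


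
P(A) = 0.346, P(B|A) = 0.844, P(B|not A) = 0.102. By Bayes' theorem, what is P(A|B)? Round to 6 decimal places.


P(A|B) = P(B|A)*P(A) / P(B), P(B) = P(B|A)*P(A) + P(B|not A)*P(not A)
P(B|A)*P(A) = 0.844 * 0.346 = 0.292024
P(B|not A)*P(not A) = 0.102 * 0.654 = 0.066708
P(B) = 0.292024 + 0.066708 = 0.358732
P(A|B) = 0.292024 / 0.358732 ≈ 0.81404503

0.814045


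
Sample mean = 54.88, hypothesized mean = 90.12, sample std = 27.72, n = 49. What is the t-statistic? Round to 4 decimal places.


t = (xbar - mu0) / (s/sqrt(n))
xbar - mu0 = 54.88 - 90.12 = -35.24
sqrt(49) = 7
s/sqrt(n) = 27.72 / 7 = 3.96
t = -35.24 / 3.96 = -881/99 ≈ -8.898990

-8.8990


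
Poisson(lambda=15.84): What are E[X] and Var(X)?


E[X] = Var(X) = lambda = 15.84

15.84, 15.84


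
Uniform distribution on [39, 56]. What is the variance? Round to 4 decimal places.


Var = (b-a)^2 / 12
(b-a)^2 = (56 - 39)^2 = 289
Var = 289/12 ≈ 24.083333

24.0833


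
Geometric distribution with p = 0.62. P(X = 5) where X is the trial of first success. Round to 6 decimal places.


P = (1-p)^(k-1) * p
(1-p)^(k-1) = 0.38^4 = 0.02085136
P = 0.02085136 * 0.62 ≈ 0.01292784

0.012928


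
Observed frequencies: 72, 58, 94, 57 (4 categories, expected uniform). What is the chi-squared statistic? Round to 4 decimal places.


chi2 = sum((O-E)^2/E), E = total/4
total = 281, E = 281/4 = 70.25
(72 - 70.25)^2 / 70.25 = 3.0625 / 70.25 = 49/1124 ≈ 0.043594
(58 - 70.25)^2 / 70.25 = 150.0625 / 70.25 = 2401/1124 ≈ 2.136121
(94 - 70.25)^2 / 70.25 = 564.0625 / 70.25 = 9025/1124 ≈ 8.029359
(57 - 70.25)^2 / 70.25 = 175.5625 / 70.25 = 2809/1124 ≈ 2.499110
chi2 = 3571/281 ≈ 12.708185

12.7082


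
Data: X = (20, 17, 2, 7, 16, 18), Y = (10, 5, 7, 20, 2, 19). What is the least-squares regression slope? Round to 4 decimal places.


b = sum((xi-xbar)(yi-ybar)) / sum((xi-xbar)^2)
n = 6, xbar = 80/6 = 40/3 ≈ 13.333333, ybar = 63/6 = 10.5
Sxy = sum((xi-xbar)(yi-ybar)) = -27
Sxx = sum((xi-xbar)^2) = 766/3 ≈ 255.333333
b = Sxy / Sxx = -81/766 ≈ -0.105744

-0.1057


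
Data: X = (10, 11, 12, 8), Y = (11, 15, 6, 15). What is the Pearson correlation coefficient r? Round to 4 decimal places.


r = sum((xi-xbar)(yi-ybar)) / sqrt(sum((xi-xbar)^2) * sum((yi-ybar)^2))
n = 4, xbar = 41/4 = 10.25, ybar = 47/4 = 11.75
Sxy = sum((xi-xbar)(yi-ybar)) = -14.75
Sxx = sum((xi-xbar)^2) = 8.75
Syy = sum((yi-ybar)^2) = 54.75
sqrt(Sxx*Syy) ≈ 21.887496
r = Sxy / sqrt(Sxx*Syy) = -14.75 / 21.887496 ≈ -0.673901

-0.6739


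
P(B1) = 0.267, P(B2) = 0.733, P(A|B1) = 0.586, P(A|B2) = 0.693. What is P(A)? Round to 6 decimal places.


P(A) = P(A|B1)*P(B1) + P(A|B2)*P(B2)
P(A|B1)*P(B1) = 0.586 * 0.267 = 0.156462
P(A|B2)*P(B2) = 0.693 * 0.733 = 0.507969
P(A) = 0.156462 + 0.507969 = 0.664431

0.664431


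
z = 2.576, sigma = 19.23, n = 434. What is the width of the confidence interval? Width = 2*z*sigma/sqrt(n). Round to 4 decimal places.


width = 2*z*sigma/sqrt(n)
2*z*sigma = 2 * 2.576 * 19.23 = 99.07296
sqrt(434) ≈ 20.832667
width = 99.07296 / 20.832667 ≈ 4.755654

4.7557


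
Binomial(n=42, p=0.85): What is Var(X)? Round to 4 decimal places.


Var = n*p*(1-p) = 42 * 0.85 * 0.15 = 5.355

5.3550


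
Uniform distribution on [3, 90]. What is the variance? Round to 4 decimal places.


Var = (b-a)^2 / 12
(b-a)^2 = (90 - 3)^2 = 7569
Var = 7569/12 = 630.75

630.7500


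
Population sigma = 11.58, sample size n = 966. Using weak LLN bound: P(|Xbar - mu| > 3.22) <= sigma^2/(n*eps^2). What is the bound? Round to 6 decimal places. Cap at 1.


bound = min(1, sigma^2/(n*eps^2))
sigma^2 = 11.58^2 = 134.0964
n*eps^2 = 966 * 3.22^2 = 966 * 10.3684 = 10015.8744
sigma^2/(n*eps^2) = 134.0964 / 10015.8744 ≈ 0.01338839

0.013388


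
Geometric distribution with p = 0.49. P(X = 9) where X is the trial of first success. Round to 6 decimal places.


P = (1-p)^(k-1) * p
(1-p)^(k-1) = 0.51^8 ≈ 0.004576794
P = 0.004576794 * 0.49 ≈ 0.002242629

0.002243


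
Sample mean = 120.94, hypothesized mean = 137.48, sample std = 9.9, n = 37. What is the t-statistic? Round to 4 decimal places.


t = (xbar - mu0) / (s/sqrt(n))
xbar - mu0 = 120.94 - 137.48 = -16.54
sqrt(37) ≈ 6.08276253
s/sqrt(n) = 9.9 / 6.08276253 ≈ 1.62754997
t = -16.54 / 1.62754997 ≈ -10.162514

-10.1625


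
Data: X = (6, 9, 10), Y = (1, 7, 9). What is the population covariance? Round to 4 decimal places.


Cov = (1/n)*sum((xi-xbar)(yi-ybar))
n = 3, xbar = 25/3 ≈ 8.333333, ybar = 17/3 ≈ 5.666667
sum((xi-xbar)(yi-ybar)) = 52/3 ≈ 17.333333
Cov = 17.333333 / 3 = 52/9 ≈ 5.777778

5.7778


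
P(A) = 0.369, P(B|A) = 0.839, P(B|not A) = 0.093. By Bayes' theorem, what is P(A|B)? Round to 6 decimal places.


P(A|B) = P(B|A)*P(A) / P(B), P(B) = P(B|A)*P(A) + P(B|not A)*P(not A)
P(B|A)*P(A) = 0.839 * 0.369 = 0.309591
P(B|not A)*P(not A) = 0.093 * 0.631 = 0.058683
P(B) = 0.309591 + 0.058683 = 0.368274
P(A|B) = 0.309591 / 0.368274 ≈ 0.84065397

0.840654


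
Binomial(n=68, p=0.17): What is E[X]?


E[X] = n*p = 68 * 0.17 = 11.56

11.56


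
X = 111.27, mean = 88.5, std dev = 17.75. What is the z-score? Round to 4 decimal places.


z = (X - mu) / sigma
X - mu = 111.27 - 88.5 = 22.77
z = 22.77 / 17.75 = 2277/1775 ≈ 1.282817

1.2828


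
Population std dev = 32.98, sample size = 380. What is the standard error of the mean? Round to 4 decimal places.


SE = sigma / sqrt(n)
sqrt(380) ≈ 19.493589
SE = 32.98 / 19.493589 ≈ 1.691838

1.6918


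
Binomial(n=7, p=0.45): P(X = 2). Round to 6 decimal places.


P = C(n,k) * p^k * (1-p)^(n-k)
C(7,2) = 21
p^k = 0.45^2 = 0.2025
(1-p)^(n-k) = 0.55^5 ≈ 0.05032844
P = 21 * 0.2025 * 0.05032844 ≈ 0.214022

0.214022


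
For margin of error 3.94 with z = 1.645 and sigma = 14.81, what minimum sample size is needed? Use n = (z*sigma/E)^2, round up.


z*sigma/E = 1.645 * 14.81 / 3.94 ≈ 6.183363
(z*sigma/E)^2 ≈ 38.233977
round up: n = 39

39


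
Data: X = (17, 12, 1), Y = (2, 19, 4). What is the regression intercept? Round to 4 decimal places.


a = ybar - b*xbar, where b = sum((xi-xbar)(yi-ybar)) / sum((xi-xbar)^2)
n = 3, xbar = 30/3 = 10, ybar = 25/3 ≈ 8.333333
Sxy = sum((xi-xbar)(yi-ybar)) = 16
Sxx = sum((xi-xbar)^2) = 134
b = Sxy / Sxx = 8/67 ≈ 0.119403
a = 8.333333 - 0.119403 * 10 = 1435/201 ≈ 7.139303

7.1393


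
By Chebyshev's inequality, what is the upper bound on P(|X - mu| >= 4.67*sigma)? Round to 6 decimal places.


P <= 1/k^2
k^2 = 4.67^2 = 21.8089
1/k^2 = 1 / 21.8089 ≈ 0.04585284

0.045853


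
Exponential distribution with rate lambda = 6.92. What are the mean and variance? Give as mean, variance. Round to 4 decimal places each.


mean = 1/lam, var = 1/lam^2
mean = 1 / 6.92 = 25/173 ≈ 0.144509
lam^2 = 6.92^2 = 47.8864
var = 1 / 47.8864 ≈ 0.020883

0.1445, 0.0209


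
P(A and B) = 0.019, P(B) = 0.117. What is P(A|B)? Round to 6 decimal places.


P(A|B) = P(A and B) / P(B) = 0.019 / 0.117 = 19/117 ≈ 0.16239316

0.162393


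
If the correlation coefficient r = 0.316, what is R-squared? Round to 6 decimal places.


R^2 = r^2 = (0.316)^2 = 0.099856

0.099856


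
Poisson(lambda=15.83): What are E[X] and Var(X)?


E[X] = Var(X) = lambda = 15.83

15.83, 15.83


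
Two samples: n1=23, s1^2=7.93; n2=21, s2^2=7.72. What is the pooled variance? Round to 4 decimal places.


sp^2 = ((n1-1)*s1^2 + (n2-1)*s2^2)/(n1+n2-2)
(n1-1)*s1^2 = 22 * 7.93 = 174.46
(n2-1)*s2^2 = 20 * 7.72 = 154.4
numerator = 174.46 + 154.4 = 328.86
n1+n2-2 = 42
sp^2 = 328.86 / 42 = 7.83

7.8300


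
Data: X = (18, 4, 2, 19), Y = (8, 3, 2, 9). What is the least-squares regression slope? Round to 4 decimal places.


b = sum((xi-xbar)(yi-ybar)) / sum((xi-xbar)^2)
n = 4, xbar = 43/4 = 10.75, ybar = 22/4 = 5.5
Sxy = sum((xi-xbar)(yi-ybar)) = 94.5
Sxx = sum((xi-xbar)^2) = 242.75
b = Sxy / Sxx = 378/971 ≈ 0.389289

0.3893


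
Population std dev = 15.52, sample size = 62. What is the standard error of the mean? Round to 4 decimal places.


SE = sigma / sqrt(n)
sqrt(62) ≈ 7.874008
SE = 15.52 / 7.874008 ≈ 1.971042

1.9710


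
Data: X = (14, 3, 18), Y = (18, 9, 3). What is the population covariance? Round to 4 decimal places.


Cov = (1/n)*sum((xi-xbar)(yi-ybar))
n = 3, xbar = 35/3 ≈ 11.666667, ybar = 30/3 = 10
sum((xi-xbar)(yi-ybar)) = -17
Cov = -17 / 3 = -17/3 ≈ -5.666667

-5.6667


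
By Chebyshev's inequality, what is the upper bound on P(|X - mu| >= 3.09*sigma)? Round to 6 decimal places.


P <= 1/k^2
k^2 = 3.09^2 = 9.5481
1/k^2 = 1 / 9.5481 ≈ 0.10473288

0.104733


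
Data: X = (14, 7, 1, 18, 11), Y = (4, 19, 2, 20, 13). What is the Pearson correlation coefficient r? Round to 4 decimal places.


r = sum((xi-xbar)(yi-ybar)) / sqrt(sum((xi-xbar)^2) * sum((yi-ybar)^2))
n = 5, xbar = 51/5 = 10.2, ybar = 58/5 = 11.6
Sxy = sum((xi-xbar)(yi-ybar)) = 102.4
Sxx = sum((xi-xbar)^2) = 170.8
Syy = sum((yi-ybar)^2) = 277.2
sqrt(Sxx*Syy) ≈ 217.590809
r = Sxy / sqrt(Sxx*Syy) = 102.4 / 217.590809 ≈ 0.470608

0.4706
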